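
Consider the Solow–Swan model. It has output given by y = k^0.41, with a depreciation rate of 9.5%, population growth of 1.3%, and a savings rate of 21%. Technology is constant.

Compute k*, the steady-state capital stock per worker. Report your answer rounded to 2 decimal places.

k* ≈ 3.09

Steady state requires s·f(k) = (n + δ)·k, i.e. s·k^α = (n + δ)·k.
Rearranging, k^(1−α) = s / (n + δ).
k^0.59 = 0.21 / (0.013 + 0.095) = 0.21 / 0.108 = 1.9444
k* = 1.9444^(1/0.59) ≈ 3.0865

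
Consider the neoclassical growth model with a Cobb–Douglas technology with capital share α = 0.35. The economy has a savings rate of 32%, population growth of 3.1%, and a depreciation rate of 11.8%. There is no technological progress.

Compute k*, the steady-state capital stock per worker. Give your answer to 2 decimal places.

Steady state requires s·f(k) = (n + δ)·k, i.e. s·k^α = (n + δ)·k.
Rearranging, k^(1−α) = s / (n + δ).
k^0.65 = 0.32 / (0.031 + 0.118) = 0.32 / 0.149 = 2.1477
k* = 2.1477^(1/0.65) ≈ 3.2414

k* ≈ 3.24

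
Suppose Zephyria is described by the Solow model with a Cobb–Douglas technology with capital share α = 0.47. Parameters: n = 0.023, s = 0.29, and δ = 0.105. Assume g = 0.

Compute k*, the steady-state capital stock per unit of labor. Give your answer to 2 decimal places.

Steady state requires s·f(k) = (n + δ)·k, i.e. s·k^α = (n + δ)·k.
Rearranging, k^(1−α) = s / (n + δ).
k^0.53 = 0.29 / (0.023 + 0.105) = 0.29 / 0.128 = 2.2656
k* = 2.2656^(1/0.53) ≈ 4.6790

k* = 4.68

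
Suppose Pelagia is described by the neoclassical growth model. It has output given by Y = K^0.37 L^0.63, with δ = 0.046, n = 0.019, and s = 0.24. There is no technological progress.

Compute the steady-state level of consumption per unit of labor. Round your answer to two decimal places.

Steady state requires s·f(k) = (n + δ)·k, i.e. s·k^α = (n + δ)·k.
Rearranging, k^(1−α) = s / (n + δ).
k^0.63 = 0.24 / (0.019 + 0.046) = 0.24 / 0.065 = 3.6923
k* = 3.6923^(1/0.63) ≈ 7.9519
y* = (k*)^α = 7.9519^0.37 ≈ 2.1536
c* = (1 − s)·y* = (1 − 0.24) × 2.1536 ≈ 1.6367

c* ≈ 1.64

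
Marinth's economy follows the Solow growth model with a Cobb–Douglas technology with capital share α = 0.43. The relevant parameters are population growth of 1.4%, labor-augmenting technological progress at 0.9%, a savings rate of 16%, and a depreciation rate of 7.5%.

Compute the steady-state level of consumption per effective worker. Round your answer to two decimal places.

Steady state requires s·f(k) = (n + g + δ)·k, i.e. s·k^α = (n + g + δ)·k.
Dividing both sides by k: k^(1−α) = s / (n + g + δ).
k^0.57 = 0.16 / (0.014 + 0.009 + 0.075) = 0.16 / 0.098 = 1.6327
k* = 1.6327^(1/0.57) ≈ 2.3633
y* = (k*)^α = 2.3633^0.43 ≈ 1.4475
c* = (1 − s)·y* = (1 − 0.16) × 1.4475 ≈ 1.2159

c* = 1.22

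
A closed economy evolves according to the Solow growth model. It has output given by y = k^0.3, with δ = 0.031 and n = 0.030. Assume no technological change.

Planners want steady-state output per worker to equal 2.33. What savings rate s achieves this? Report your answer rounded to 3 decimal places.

At the steady state, Δk = 0, so s·k^α = (n + δ)·k.
Since y* = [s/(n + δ)]^(α/(1−α)), we have s/(n + δ) = (y*)^((1−α)/α) = 2.33^2.3333 = 7.1970.
Therefore s = 7.1970 × (n + δ) = 7.1970 × 0.061 = 0.4390.

s ≈ 0.439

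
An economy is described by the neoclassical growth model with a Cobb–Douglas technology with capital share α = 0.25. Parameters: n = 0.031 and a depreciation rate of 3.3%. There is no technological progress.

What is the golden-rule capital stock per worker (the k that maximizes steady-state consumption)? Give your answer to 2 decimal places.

k_gold ≈ 6.15

The golden rule sets f'(k) = n + δ, i.e. α·k^(α−1) = n + δ.
So k^(1−α) = α / (n + δ) = 0.25 / 0.064 = 3.9063.
k_gold = 3.9063^(1/0.75) ≈ 6.1521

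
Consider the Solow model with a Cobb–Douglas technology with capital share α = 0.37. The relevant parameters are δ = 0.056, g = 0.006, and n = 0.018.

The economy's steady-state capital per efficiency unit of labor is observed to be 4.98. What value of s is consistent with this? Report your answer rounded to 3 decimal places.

s ≈ 0.220

Steady state requires s·f(k) = (n + g + δ)·k, i.e. s·k^α = (n + g + δ)·k.
So s / (n + g + δ) = (k*)^(1−α) = 4.98^0.63 = 2.7495.
Therefore s = 2.7495 × (n + g + δ) = 2.7495 × 0.080 = 0.2200.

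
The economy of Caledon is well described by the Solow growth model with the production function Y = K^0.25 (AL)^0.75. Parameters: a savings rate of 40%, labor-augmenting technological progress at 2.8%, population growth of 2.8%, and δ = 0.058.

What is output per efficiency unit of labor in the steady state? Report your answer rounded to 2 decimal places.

Steady state requires s·f(k) = (n + g + δ)·k, i.e. s·k^α = (n + g + δ)·k.
Dividing both sides by k: k^(1−α) = s / (n + g + δ).
k^0.75 = 0.40 / (0.028 + 0.028 + 0.058) = 0.40 / 0.114 = 3.5088
k* = 3.5088^(1/0.75) ≈ 5.3319
y* = (k*)^α = 5.3319^0.25 ≈ 1.5196

y* = 1.52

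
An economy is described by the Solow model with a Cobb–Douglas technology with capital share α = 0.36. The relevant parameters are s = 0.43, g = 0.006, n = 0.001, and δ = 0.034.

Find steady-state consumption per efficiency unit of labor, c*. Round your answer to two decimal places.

In steady state, investment equals break-even investment: s·k^α = (n + g + δ)·k.
Dividing both sides by k: k^(1−α) = s / (n + g + δ).
k^0.64 = 0.43 / (0.001 + 0.006 + 0.034) = 0.43 / 0.041 = 10.4878
k* = 10.4878^(1/0.64) ≈ 39.3386
y* = (k*)^α = 39.3386^0.36 ≈ 3.7509
c* = (1 − s)·y* = (1 − 0.43) × 3.7509 ≈ 2.1380

c* = 2.14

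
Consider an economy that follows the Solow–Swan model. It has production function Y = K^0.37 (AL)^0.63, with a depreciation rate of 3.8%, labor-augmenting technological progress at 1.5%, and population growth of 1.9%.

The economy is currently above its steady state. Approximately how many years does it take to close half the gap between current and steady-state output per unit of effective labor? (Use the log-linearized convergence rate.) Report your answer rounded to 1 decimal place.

about 15.3 years

Near the steady state the convergence rate is λ = (1 − α)(n + g + δ).
λ = (1 − 0.37) × 0.072 = 0.63 × 0.072 = 0.04536
Half-life = ln 2 / λ = 0.6931 / 0.04536 ≈ 15.28 years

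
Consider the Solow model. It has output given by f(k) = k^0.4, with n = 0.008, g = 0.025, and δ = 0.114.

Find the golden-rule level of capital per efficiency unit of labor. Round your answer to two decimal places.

The golden rule sets f'(k) = n + g + δ, i.e. α·k^(α−1) = n + g + δ.
So k^(1−α) = α / (n + g + δ) = 0.4 / 0.147 = 2.7211.
k_gold = 2.7211^(1/0.6) ≈ 5.3036

k_gold ≈ 5.30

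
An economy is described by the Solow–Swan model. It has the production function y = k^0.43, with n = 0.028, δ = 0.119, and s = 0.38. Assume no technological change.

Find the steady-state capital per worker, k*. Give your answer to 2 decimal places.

k* ≈ 5.29

At the steady state, Δk = 0, so s·k^α = (n + δ)·k.
Rearranging, k^(1−α) = s / (n + δ).
k^0.57 = 0.38 / (0.028 + 0.119) = 0.38 / 0.147 = 2.5850
k* = 2.5850^(1/0.57) ≈ 5.2919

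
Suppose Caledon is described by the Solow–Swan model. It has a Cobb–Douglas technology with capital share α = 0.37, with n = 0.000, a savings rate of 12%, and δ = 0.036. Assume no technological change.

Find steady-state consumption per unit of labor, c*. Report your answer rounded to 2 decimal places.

c* = 1.78

At the steady state, Δk = 0, so s·k^α = (n + δ)·k.
Rearranging, k^(1−α) = s / (n + δ).
k^0.63 = 0.12 / (0.000 + 0.036) = 0.12 / 0.036 = 3.3333
k* = 3.3333^(1/0.63) ≈ 6.7602
y* = (k*)^α = 6.7602^0.37 ≈ 2.0281
c* = (1 − s)·y* = (1 − 0.12) × 2.0281 ≈ 1.7847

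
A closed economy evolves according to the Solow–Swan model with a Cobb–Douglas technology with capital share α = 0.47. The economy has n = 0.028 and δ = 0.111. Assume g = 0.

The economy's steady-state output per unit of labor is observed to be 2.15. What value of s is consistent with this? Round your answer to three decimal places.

At the steady state, Δk = 0, so s·k^α = (n + δ)·k.
Since y* = [s/(n + δ)]^(α/(1−α)), we have s/(n + δ) = (y*)^((1−α)/α) = 2.15^1.1277 = 2.3708.
Therefore s = 2.3708 × (n + δ) = 2.3708 × 0.139 = 0.3295.

s ≈ 0.330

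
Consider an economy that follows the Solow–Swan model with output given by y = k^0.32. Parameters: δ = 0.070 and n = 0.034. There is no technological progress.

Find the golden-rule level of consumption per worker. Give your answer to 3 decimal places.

At the golden rule, f'(k) = n + δ, so α·k^(α−1) = n + δ and k_gold = (α/(n + δ))^(1/(1−α)).
k_gold = (0.32/0.104)^(1/0.68) = 3.0769^1.4706 ≈ 5.2218
c_gold = f(k_gold) − (n + δ)·k_gold = 1.6971 − 0.104×5.2218 ≈ 1.1540

c_gold ≈ 1.154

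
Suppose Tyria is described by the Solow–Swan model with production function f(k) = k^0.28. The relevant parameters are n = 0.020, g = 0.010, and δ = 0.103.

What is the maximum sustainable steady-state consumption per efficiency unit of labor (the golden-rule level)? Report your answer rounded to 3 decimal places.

At the golden rule, f'(k) = n + g + δ, so α·k^(α−1) = n + g + δ and k_gold = (α/(n + g + δ))^(1/(1−α)).
k_gold = (0.28/0.133)^(1/0.72) = 2.1053^1.3889 ≈ 2.8122
c_gold = f(k_gold) − (n + g + δ)·k_gold = 1.3358 − 0.133×2.8122 ≈ 0.9618

c_gold ≈ 0.962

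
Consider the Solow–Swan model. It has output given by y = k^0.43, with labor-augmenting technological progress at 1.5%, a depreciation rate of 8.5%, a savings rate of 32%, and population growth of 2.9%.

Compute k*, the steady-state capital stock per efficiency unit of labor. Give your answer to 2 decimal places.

k* = 4.92

At the steady state, Δk = 0, so s·k^α = (n + g + δ)·k.
Dividing both sides by k: k^(1−α) = s / (n + g + δ).
k^0.57 = 0.32 / (0.029 + 0.015 + 0.085) = 0.32 / 0.129 = 2.4806
k* = 2.4806^(1/0.57) ≈ 4.9227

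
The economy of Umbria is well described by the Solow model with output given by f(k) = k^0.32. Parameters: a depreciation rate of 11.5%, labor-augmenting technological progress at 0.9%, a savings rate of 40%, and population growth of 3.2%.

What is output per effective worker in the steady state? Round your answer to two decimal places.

y* = 1.56

At the steady state, Δk = 0, so s·k^α = (n + g + δ)·k.
Rearranging, k^(1−α) = s / (n + g + δ).
k^0.68 = 0.40 / (0.032 + 0.009 + 0.115) = 0.40 / 0.156 = 2.5641
k* = 2.5641^(1/0.68) ≈ 3.9937
y* = (k*)^α = 3.9937^0.32 ≈ 1.5575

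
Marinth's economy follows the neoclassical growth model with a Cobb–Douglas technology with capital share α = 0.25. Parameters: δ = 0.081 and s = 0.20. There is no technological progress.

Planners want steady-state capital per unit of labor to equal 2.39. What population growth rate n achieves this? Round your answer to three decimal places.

n ≈ 0.023

At the steady state, Δk = 0, so s·k^α = (n + δ)·k.
So s / (n + δ) = (k*)^(1−α) = 2.39^0.75 = 1.9222.
Therefore n + δ = s / 1.9222 = 0.20 / 1.9222 = 0.1040, so n = 0.1040 − 0.081 = 0.0230.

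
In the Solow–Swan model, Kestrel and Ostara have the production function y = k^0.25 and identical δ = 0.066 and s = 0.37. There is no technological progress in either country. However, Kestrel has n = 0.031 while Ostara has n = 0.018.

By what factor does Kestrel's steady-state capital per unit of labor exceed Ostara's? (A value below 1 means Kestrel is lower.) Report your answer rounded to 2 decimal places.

Steady-state k* = [s/(n + δ)]^(1/(1−α)), so the ratio is [ (s_K/(n + δ)_K) / (s_O/(n + δ)_O) ]^1.3333.
s_K/(n + δ)_K = 0.37/0.097 = 3.8144; s_O/(n + δ)_O = 0.37/0.084 = 4.4048.
Ratio = (3.8144/4.4048)^1.3333 = 0.8660^1.3333 ≈ 0.8255

k*_K / k*_O ≈ 0.83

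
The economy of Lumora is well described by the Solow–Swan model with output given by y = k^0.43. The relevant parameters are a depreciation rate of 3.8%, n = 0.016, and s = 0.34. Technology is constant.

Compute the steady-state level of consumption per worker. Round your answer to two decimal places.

c* ≈ 2.64

At the steady state, Δk = 0, so s·k^α = (n + δ)·k.
Rearranging, k^(1−α) = s / (n + δ).
k^0.57 = 0.34 / (0.016 + 0.038) = 0.34 / 0.054 = 6.2963
k* = 6.2963^(1/0.57) ≈ 25.2292
y* = (k*)^α = 25.2292^0.43 ≈ 4.0070
c* = (1 − s)·y* = (1 − 0.34) × 4.0070 ≈ 2.6446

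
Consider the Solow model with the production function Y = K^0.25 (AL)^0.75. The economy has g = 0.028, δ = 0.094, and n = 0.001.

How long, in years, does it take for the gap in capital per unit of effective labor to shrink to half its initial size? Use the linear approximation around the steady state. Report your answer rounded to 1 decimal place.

Near the steady state the convergence rate is λ = (1 − α)(n + g + δ).
λ = (1 − 0.25) × 0.123 = 0.75 × 0.123 = 0.09225
Half-life = ln 2 / λ = 0.6931 / 0.09225 ≈ 7.51 years

t_½ ≈ 7.5 years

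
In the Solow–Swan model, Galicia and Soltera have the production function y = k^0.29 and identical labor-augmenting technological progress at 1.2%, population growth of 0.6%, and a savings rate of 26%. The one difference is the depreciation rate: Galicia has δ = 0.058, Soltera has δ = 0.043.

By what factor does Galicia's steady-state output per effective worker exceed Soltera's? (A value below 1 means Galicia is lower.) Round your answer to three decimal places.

Steady-state y* = [s/(n + g + δ)]^(α/(1−α)), so the ratio is [ (s_G/(n + g + δ)_G) / (s_S/(n + g + δ)_S) ]^0.4085.
s_G/(n + g + δ)_G = 0.26/0.076 = 3.4211; s_S/(n + g + δ)_S = 0.26/0.061 = 4.2623.
Ratio = (3.4211/4.2623)^0.4085 = 0.8026^0.4085 ≈ 0.9141

y*_G / y*_S ≈ 0.914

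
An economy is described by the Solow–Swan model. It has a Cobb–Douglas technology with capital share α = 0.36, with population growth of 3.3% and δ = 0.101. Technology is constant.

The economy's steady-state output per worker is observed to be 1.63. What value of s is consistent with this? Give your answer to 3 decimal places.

s ≈ 0.319

At the steady state, Δk = 0, so s·k^α = (n + δ)·k.
Since y* = [s/(n + δ)]^(α/(1−α)), we have s/(n + δ) = (y*)^((1−α)/α) = 1.63^1.7778 = 2.3836.
Therefore s = 2.3836 × (n + δ) = 2.3836 × 0.134 = 0.3194.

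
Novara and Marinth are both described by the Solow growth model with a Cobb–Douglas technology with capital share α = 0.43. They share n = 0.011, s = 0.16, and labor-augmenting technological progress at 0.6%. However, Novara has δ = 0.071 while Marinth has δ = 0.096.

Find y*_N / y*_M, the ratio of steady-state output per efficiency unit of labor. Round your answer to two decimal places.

y*_N / y*_M ≈ 1.21

Steady-state y* = [s/(n + g + δ)]^(α/(1−α)), so the ratio is [ (s_N/(n + g + δ)_N) / (s_M/(n + g + δ)_M) ]^0.7544.
s_N/(n + g + δ)_N = 0.16/0.088 = 1.8182; s_M/(n + g + δ)_M = 0.16/0.113 = 1.4159.
Ratio = (1.8182/1.4159)^0.7544 = 1.2841^0.7544 ≈ 1.2076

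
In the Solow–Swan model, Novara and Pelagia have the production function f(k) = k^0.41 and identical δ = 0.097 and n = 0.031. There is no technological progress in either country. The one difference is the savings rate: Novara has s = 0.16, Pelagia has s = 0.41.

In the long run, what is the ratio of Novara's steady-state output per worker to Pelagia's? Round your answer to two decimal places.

Steady-state y* = [s/(n + δ)]^(α/(1−α)), so the ratio is [ (s_N/(n + δ)_N) / (s_P/(n + δ)_P) ]^0.6949.
s_N/(n + δ)_N = 0.16/0.128 = 1.2500; s_P/(n + δ)_P = 0.41/0.128 = 3.2031.
Ratio = (1.2500/3.2031)^0.6949 = 0.3902^0.6949 ≈ 0.5200

y*_N / y*_P ≈ 0.52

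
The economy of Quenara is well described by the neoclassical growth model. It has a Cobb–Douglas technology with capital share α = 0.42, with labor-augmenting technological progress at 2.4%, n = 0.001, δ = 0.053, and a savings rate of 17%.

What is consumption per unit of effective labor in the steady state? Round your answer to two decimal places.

c* ≈ 1.46

Steady state requires s·f(k) = (n + g + δ)·k, i.e. s·k^α = (n + g + δ)·k.
Dividing both sides by k: k^(1−α) = s / (n + g + δ).
k^0.58 = 0.17 / (0.001 + 0.024 + 0.053) = 0.17 / 0.078 = 2.1795
k* = 2.1795^(1/0.58) ≈ 3.8315
y* = (k*)^α = 3.8315^0.42 ≈ 1.7580
c* = (1 − s)·y* = (1 − 0.17) × 1.7580 ≈ 1.4591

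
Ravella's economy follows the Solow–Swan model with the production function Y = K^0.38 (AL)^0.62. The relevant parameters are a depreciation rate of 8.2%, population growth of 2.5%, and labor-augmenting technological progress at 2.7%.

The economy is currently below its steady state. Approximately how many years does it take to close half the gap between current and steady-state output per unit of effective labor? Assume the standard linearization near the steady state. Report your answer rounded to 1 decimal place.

about 8.3 years

Near the steady state the convergence rate is λ = (1 − α)(n + g + δ).
λ = (1 − 0.38) × 0.134 = 0.62 × 0.134 = 0.08308
Half-life = ln 2 / λ = 0.6931 / 0.08308 ≈ 8.34 years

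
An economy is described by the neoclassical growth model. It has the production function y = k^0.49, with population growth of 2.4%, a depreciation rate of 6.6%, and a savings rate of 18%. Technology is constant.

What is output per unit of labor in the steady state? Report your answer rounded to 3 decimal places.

At the steady state, Δk = 0, so s·k^α = (n + δ)·k.
Rearranging, k^(1−α) = s / (n + δ).
k^0.51 = 0.18 / (0.024 + 0.066) = 0.18 / 0.090 = 2.0000
k* = 2.0000^(1/0.51) ≈ 3.8927
y* = (k*)^α = 3.8927^0.49 ≈ 1.9464

y* ≈ 1.946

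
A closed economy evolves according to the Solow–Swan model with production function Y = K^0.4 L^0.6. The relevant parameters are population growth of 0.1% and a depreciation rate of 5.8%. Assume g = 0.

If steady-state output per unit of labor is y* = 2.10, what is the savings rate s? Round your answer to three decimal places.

In steady state, investment equals break-even investment: s·k^α = (n + δ)·k.
Since y* = [s/(n + δ)]^(α/(1−α)), we have s/(n + δ) = (y*)^((1−α)/α) = 2.10^1.5 = 3.0432.
Therefore s = 3.0432 × (n + δ) = 3.0432 × 0.059 = 0.1795.

s ≈ 0.180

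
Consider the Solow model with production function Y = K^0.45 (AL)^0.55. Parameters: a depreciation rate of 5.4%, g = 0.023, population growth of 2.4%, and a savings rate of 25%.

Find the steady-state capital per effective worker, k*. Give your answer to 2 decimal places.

k* = 5.20

Steady state requires s·f(k) = (n + g + δ)·k, i.e. s·k^α = (n + g + δ)·k.
Rearranging, k^(1−α) = s / (n + g + δ).
k^0.55 = 0.25 / (0.024 + 0.023 + 0.054) = 0.25 / 0.101 = 2.4752
k* = 2.4752^(1/0.55) ≈ 5.1958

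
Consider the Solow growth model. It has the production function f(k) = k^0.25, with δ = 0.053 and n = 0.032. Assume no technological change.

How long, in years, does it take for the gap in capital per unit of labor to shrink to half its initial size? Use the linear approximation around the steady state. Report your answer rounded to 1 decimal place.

half-life ≈ 10.9 years

Near the steady state the convergence rate is λ = (1 − α)(n + δ).
λ = (1 − 0.25) × 0.085 = 0.75 × 0.085 = 0.06375
Half-life = ln 2 / λ = 0.6931 / 0.06375 ≈ 10.87 years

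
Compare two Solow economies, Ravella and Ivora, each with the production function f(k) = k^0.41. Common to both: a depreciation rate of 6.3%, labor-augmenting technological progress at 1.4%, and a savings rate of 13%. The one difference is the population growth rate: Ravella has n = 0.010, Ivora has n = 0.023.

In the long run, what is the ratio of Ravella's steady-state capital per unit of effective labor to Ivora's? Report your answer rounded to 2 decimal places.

ratio ≈ 1.27

Steady-state k* = [s/(n + g + δ)]^(1/(1−α)), so the ratio is [ (s_R/(n + g + δ)_R) / (s_I/(n + g + δ)_I) ]^1.6949.
s_R/(n + g + δ)_R = 0.13/0.087 = 1.4943; s_I/(n + g + δ)_I = 0.13/0.100 = 1.3000.
Ratio = (1.4943/1.3000)^1.6949 = 1.1495^1.6949 ≈ 1.2664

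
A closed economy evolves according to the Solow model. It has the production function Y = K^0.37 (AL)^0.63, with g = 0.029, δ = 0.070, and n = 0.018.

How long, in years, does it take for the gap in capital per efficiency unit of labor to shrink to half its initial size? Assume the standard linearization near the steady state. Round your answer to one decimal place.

about 9.4 years

Near the steady state the convergence rate is λ = (1 − α)(n + g + δ).
λ = (1 − 0.37) × 0.117 = 0.63 × 0.117 = 0.07371
Half-life = ln 2 / λ = 0.6931 / 0.07371 ≈ 9.40 years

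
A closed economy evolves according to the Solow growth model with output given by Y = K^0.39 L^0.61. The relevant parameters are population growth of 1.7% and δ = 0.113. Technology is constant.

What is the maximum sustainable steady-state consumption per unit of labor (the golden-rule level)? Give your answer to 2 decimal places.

At the golden rule, f'(k) = n + δ, so α·k^(α−1) = n + δ and k_gold = (α/(n + δ))^(1/(1−α)).
k_gold = (0.39/0.130)^(1/0.61) = 3.0000^1.6393 ≈ 6.0554
c_gold = f(k_gold) − (n + δ)·k_gold = 2.0185 − 0.130×6.0554 ≈ 1.2313

c_gold ≈ 1.23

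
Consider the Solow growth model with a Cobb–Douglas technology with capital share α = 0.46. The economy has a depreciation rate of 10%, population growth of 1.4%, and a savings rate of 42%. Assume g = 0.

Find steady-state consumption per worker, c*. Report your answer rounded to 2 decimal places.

c* ≈ 1.76

At the steady state, Δk = 0, so s·k^α = (n + δ)·k.
Dividing both sides by k: k^(1−α) = s / (n + δ).
k^0.54 = 0.42 / (0.014 + 0.100) = 0.42 / 0.114 = 3.6842
k* = 3.6842^(1/0.54) ≈ 11.1888
y* = (k*)^α = 11.1888^0.46 ≈ 3.0370
c* = (1 − s)·y* = (1 − 0.42) × 3.0370 ≈ 1.7615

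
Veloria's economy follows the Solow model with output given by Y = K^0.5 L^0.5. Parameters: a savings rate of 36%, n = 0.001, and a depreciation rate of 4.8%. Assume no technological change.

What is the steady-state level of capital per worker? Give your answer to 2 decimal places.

k* ≈ 53.98

At the steady state, Δk = 0, so s·k^α = (n + δ)·k.
Dividing both sides by k: k^(1−α) = s / (n + δ).
k^0.5 = 0.36 / (0.001 + 0.048) = 0.36 / 0.049 = 7.3469
k* = 7.3469^(1/0.5) ≈ 53.9769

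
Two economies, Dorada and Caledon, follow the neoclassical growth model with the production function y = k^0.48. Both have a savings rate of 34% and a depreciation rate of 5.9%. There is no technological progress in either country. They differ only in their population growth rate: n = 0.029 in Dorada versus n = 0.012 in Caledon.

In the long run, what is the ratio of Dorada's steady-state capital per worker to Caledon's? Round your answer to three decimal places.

Steady-state k* = [s/(n + δ)]^(1/(1−α)), so the ratio is [ (s_D/(n + δ)_D) / (s_C/(n + δ)_C) ]^1.9231.
s_D/(n + δ)_D = 0.34/0.088 = 3.8636; s_C/(n + δ)_C = 0.34/0.071 = 4.7887.
Ratio = (3.8636/4.7887)^1.9231 = 0.8068^1.9231 ≈ 0.6618

k*_D / k*_C ≈ 0.662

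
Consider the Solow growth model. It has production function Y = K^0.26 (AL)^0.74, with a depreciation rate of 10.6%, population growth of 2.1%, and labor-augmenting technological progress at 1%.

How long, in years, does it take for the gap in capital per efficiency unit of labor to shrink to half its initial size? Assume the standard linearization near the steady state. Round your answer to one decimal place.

Near the steady state the convergence rate is λ = (1 − α)(n + g + δ).
λ = (1 − 0.26) × 0.137 = 0.74 × 0.137 = 0.10138
Half-life = ln 2 / λ = 0.6931 / 0.10138 ≈ 6.84 years

about 6.8 years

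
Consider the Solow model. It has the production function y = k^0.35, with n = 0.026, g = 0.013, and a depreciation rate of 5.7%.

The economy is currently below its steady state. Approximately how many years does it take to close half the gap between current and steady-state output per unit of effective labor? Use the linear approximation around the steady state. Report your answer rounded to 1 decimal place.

half-life ≈ 11.1 years

Near the steady state the convergence rate is λ = (1 − α)(n + g + δ).
λ = (1 − 0.35) × 0.096 = 0.65 × 0.096 = 0.0624
Half-life = ln 2 / λ = 0.6931 / 0.0624 ≈ 11.11 years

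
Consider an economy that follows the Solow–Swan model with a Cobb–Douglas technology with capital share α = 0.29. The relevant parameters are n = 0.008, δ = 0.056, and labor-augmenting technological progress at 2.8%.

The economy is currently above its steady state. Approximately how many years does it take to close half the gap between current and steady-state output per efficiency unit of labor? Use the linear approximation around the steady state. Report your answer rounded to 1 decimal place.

Near the steady state the convergence rate is λ = (1 − α)(n + g + δ).
λ = (1 − 0.29) × 0.092 = 0.71 × 0.092 = 0.06532
Half-life = ln 2 / λ = 0.6931 / 0.06532 ≈ 10.61 years

half-life ≈ 10.6 years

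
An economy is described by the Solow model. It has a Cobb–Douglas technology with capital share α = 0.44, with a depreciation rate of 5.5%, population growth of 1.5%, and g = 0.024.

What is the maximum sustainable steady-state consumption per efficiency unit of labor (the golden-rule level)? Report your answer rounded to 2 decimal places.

c_gold ≈ 1.88

At the golden rule, f'(k) = n + g + δ, so α·k^(α−1) = n + g + δ and k_gold = (α/(n + g + δ))^(1/(1−α)).
k_gold = (0.44/0.094)^(1/0.56) = 4.6809^1.7857 ≈ 15.7401
c_gold = f(k_gold) − (n + g + δ)·k_gold = 3.3627 − 0.094×15.7401 ≈ 1.8831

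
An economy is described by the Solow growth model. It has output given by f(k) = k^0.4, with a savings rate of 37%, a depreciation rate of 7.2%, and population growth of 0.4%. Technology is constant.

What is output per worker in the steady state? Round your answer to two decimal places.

At the steady state, Δk = 0, so s·k^α = (n + δ)·k.
Rearranging, k^(1−α) = s / (n + δ).
k^0.6 = 0.37 / (0.004 + 0.072) = 0.37 / 0.076 = 4.8684
k* = 4.8684^(1/0.6) ≈ 13.9844
y* = (k*)^α = 13.9844^0.4 ≈ 2.8725

y* ≈ 2.87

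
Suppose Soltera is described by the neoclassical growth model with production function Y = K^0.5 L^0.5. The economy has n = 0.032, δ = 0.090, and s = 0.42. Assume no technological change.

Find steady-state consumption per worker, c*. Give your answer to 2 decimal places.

c* = 2.00

Steady state requires s·f(k) = (n + δ)·k, i.e. s·k^α = (n + δ)·k.
Dividing both sides by k: k^(1−α) = s / (n + δ).
k^0.5 = 0.42 / (0.032 + 0.090) = 0.42 / 0.122 = 3.4426
k* = 3.4426^(1/0.5) ≈ 11.8515
y* = (k*)^α = 11.8515^0.5 ≈ 3.4426
c* = (1 − s)·y* = (1 − 0.42) × 3.4426 ≈ 1.9967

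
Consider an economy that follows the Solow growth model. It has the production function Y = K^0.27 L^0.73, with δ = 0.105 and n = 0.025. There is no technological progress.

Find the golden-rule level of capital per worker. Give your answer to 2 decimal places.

k_gold ≈ 2.72

The golden rule sets f'(k) = n + δ, i.e. α·k^(α−1) = n + δ.
So k^(1−α) = α / (n + δ) = 0.27 / 0.130 = 2.0769.
k_gold = 2.0769^(1/0.73) ≈ 2.7215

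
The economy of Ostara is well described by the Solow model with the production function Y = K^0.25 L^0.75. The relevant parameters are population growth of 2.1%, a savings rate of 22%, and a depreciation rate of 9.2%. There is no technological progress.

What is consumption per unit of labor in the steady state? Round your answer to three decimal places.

At the steady state, Δk = 0, so s·k^α = (n + δ)·k.
Rearranging, k^(1−α) = s / (n + δ).
k^0.75 = 0.22 / (0.021 + 0.092) = 0.22 / 0.113 = 1.9469
k* = 1.9469^(1/0.75) ≈ 2.4310
y* = (k*)^α = 2.4310^0.25 ≈ 1.2487
c* = (1 − s)·y* = (1 − 0.22) × 1.2487 ≈ 0.9740

c* = 0.974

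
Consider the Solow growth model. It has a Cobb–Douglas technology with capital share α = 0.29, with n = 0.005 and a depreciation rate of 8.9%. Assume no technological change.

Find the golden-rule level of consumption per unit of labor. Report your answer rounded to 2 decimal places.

At the golden rule, f'(k) = n + δ, so α·k^(α−1) = n + δ and k_gold = (α/(n + δ))^(1/(1−α)).
k_gold = (0.29/0.094)^(1/0.71) = 3.0851^1.4085 ≈ 4.8881
c_gold = f(k_gold) − (n + δ)·k_gold = 1.5843 − 0.094×4.8881 ≈ 1.1248

c_gold ≈ 1.12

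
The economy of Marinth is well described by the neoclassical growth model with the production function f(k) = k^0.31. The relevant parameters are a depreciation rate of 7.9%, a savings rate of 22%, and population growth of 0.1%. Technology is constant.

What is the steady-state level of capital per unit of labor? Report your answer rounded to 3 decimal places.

k* ≈ 4.332

Steady state requires s·f(k) = (n + δ)·k, i.e. s·k^α = (n + δ)·k.
Dividing both sides by k: k^(1−α) = s / (n + δ).
k^0.69 = 0.22 / (0.001 + 0.079) = 0.22 / 0.080 = 2.7500
k* = 2.7500^(1/0.69) ≈ 4.3323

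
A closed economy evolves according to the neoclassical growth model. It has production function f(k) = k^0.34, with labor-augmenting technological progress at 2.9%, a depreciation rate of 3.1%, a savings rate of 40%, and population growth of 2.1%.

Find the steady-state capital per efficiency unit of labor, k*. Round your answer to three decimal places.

k* ≈ 11.243

At the steady state, Δk = 0, so s·k^α = (n + g + δ)·k.
Rearranging, k^(1−α) = s / (n + g + δ).
k^0.66 = 0.40 / (0.021 + 0.029 + 0.031) = 0.40 / 0.081 = 4.9383
k* = 4.9383^(1/0.66) ≈ 11.2428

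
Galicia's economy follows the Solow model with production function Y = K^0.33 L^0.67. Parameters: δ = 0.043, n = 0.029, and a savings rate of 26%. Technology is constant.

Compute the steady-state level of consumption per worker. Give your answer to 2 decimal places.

c* = 1.39

In steady state, investment equals break-even investment: s·k^α = (n + δ)·k.
Rearranging, k^(1−α) = s / (n + δ).
k^0.67 = 0.26 / (0.029 + 0.043) = 0.26 / 0.072 = 3.6111
k* = 3.6111^(1/0.67) ≈ 6.7967
y* = (k*)^α = 6.7967^0.33 ≈ 1.8822
c* = (1 − s)·y* = (1 − 0.26) × 1.8822 ≈ 1.3928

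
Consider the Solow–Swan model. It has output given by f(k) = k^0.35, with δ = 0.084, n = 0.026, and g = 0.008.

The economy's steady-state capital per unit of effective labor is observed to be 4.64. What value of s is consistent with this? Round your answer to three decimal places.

s ≈ 0.320

Steady state requires s·f(k) = (n + g + δ)·k, i.e. s·k^α = (n + g + δ)·k.
So s / (n + g + δ) = (k*)^(1−α) = 4.64^0.65 = 2.7117.
Therefore s = 2.7117 × (n + g + δ) = 2.7117 × 0.118 = 0.3200.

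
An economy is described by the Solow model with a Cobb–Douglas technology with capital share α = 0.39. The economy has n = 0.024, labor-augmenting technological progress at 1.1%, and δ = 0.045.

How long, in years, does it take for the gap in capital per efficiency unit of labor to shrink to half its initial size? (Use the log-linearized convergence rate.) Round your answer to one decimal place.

Near the steady state the convergence rate is λ = (1 − α)(n + g + δ).
λ = (1 − 0.39) × 0.080 = 0.61 × 0.080 = 0.0488
Half-life = ln 2 / λ = 0.6931 / 0.0488 ≈ 14.20 years

about 14.2 years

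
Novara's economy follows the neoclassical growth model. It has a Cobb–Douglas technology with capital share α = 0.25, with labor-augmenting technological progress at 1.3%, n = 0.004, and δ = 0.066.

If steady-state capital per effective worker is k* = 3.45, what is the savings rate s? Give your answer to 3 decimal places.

At the steady state, Δk = 0, so s·k^α = (n + g + δ)·k.
So s / (n + g + δ) = (k*)^(1−α) = 3.45^0.75 = 2.5314.
Therefore s = 2.5314 × (n + g + δ) = 2.5314 × 0.083 = 0.2101.

s ≈ 0.210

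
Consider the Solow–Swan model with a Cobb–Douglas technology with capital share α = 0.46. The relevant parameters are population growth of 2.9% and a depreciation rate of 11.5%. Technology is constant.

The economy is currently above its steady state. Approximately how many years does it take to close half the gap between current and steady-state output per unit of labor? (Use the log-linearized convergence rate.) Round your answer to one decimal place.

Near the steady state the convergence rate is λ = (1 − α)(n + δ).
λ = (1 − 0.46) × 0.144 = 0.54 × 0.144 = 0.07776
Half-life = ln 2 / λ = 0.6931 / 0.07776 ≈ 8.91 years

t_½ ≈ 8.9 years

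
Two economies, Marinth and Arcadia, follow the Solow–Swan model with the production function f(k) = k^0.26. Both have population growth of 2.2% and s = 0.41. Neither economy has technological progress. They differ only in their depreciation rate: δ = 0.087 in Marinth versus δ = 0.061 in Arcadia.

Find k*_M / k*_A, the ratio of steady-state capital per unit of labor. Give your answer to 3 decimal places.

Steady-state k* = [s/(n + δ)]^(1/(1−α)), so the ratio is [ (s_M/(n + δ)_M) / (s_A/(n + δ)_A) ]^1.3514.
s_M/(n + δ)_M = 0.41/0.109 = 3.7615; s_A/(n + δ)_A = 0.41/0.083 = 4.9398.
Ratio = (3.7615/4.9398)^1.3514 = 0.7615^1.3514 ≈ 0.6920

k*_M / k*_A ≈ 0.692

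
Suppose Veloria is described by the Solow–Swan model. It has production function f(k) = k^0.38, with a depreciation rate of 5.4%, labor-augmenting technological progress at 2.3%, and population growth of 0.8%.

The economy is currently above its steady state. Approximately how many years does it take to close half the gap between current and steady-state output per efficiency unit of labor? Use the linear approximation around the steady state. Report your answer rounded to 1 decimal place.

t_½ ≈ 13.2 years

Near the steady state the convergence rate is λ = (1 − α)(n + g + δ).
λ = (1 − 0.38) × 0.085 = 0.62 × 0.085 = 0.0527
Half-life = ln 2 / λ = 0.6931 / 0.0527 ≈ 13.15 years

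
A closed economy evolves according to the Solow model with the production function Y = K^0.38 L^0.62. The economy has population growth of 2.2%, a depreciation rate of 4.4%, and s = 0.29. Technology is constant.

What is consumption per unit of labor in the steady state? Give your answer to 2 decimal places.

At the steady state, Δk = 0, so s·k^α = (n + δ)·k.
Rearranging, k^(1−α) = s / (n + δ).
k^0.62 = 0.29 / (0.022 + 0.044) = 0.29 / 0.066 = 4.3939
k* = 4.3939^(1/0.62) ≈ 10.8857
y* = (k*)^α = 10.8857^0.38 ≈ 2.4775
c* = (1 − s)·y* = (1 − 0.29) × 2.4775 ≈ 1.7590

c* = 1.76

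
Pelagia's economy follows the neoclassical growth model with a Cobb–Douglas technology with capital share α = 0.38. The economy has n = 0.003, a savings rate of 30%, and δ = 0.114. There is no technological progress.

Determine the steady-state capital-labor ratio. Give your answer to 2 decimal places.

k* ≈ 4.57

In steady state, investment equals break-even investment: s·k^α = (n + δ)·k.
Dividing both sides by k: k^(1−α) = s / (n + δ).
k^0.62 = 0.30 / (0.003 + 0.114) = 0.30 / 0.117 = 2.5641
k* = 2.5641^(1/0.62) ≈ 4.5664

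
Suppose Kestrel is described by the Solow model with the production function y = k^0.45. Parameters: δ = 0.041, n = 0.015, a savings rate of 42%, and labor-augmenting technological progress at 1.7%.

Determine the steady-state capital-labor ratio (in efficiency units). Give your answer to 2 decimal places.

At the steady state, Δk = 0, so s·k^α = (n + g + δ)·k.
Rearranging, k^(1−α) = s / (n + g + δ).
k^0.55 = 0.42 / (0.015 + 0.017 + 0.041) = 0.42 / 0.073 = 5.7534
k* = 5.7534^(1/0.55) ≈ 24.0814

k* = 24.08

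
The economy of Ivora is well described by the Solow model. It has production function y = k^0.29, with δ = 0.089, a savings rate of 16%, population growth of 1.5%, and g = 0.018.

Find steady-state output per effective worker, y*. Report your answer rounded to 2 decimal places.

y* = 1.12

At the steady state, Δk = 0, so s·k^α = (n + g + δ)·k.
Rearranging, k^(1−α) = s / (n + g + δ).
k^0.71 = 0.16 / (0.015 + 0.018 + 0.089) = 0.16 / 0.122 = 1.3115
k* = 1.3115^(1/0.71) ≈ 1.4651
y* = (k*)^α = 1.4651^0.29 ≈ 1.1171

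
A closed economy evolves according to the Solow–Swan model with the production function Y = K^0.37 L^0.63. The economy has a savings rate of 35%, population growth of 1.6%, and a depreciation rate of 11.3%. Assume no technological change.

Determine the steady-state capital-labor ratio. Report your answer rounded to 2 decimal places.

Steady state requires s·f(k) = (n + δ)·k, i.e. s·k^α = (n + δ)·k.
Dividing both sides by k: k^(1−α) = s / (n + δ).
k^0.63 = 0.35 / (0.016 + 0.113) = 0.35 / 0.129 = 2.7132
k* = 2.7132^(1/0.63) ≈ 4.8760

k* ≈ 4.88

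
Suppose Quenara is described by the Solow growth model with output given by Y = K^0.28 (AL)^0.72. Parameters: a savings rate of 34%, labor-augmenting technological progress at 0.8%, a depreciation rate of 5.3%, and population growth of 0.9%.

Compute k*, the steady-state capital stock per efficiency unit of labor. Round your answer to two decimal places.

At the steady state, Δk = 0, so s·k^α = (n + g + δ)·k.
Rearranging, k^(1−α) = s / (n + g + δ).
k^0.72 = 0.34 / (0.009 + 0.008 + 0.053) = 0.34 / 0.070 = 4.8571
k* = 4.8571^(1/0.72) ≈ 8.9805

k* = 8.98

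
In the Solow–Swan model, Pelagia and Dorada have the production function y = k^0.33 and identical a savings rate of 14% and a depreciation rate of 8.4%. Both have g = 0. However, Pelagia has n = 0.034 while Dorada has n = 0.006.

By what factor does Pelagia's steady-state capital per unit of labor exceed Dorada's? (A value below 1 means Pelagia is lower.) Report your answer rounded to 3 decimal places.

ratio ≈ 0.667

Steady-state k* = [s/(n + δ)]^(1/(1−α)), so the ratio is [ (s_P/(n + δ)_P) / (s_D/(n + δ)_D) ]^1.4925.
s_P/(n + δ)_P = 0.14/0.118 = 1.1864; s_D/(n + δ)_D = 0.14/0.090 = 1.5556.
Ratio = (1.1864/1.5556)^1.4925 = 0.7627^1.4925 ≈ 0.6674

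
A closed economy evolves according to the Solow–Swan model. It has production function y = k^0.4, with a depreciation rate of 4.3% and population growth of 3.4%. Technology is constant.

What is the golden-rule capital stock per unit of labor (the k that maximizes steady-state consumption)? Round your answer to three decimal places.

The golden rule sets f'(k) = n + δ, i.e. α·k^(α−1) = n + δ.
So k^(1−α) = α / (n + δ) = 0.4 / 0.077 = 5.1948.
k_gold = 5.1948^(1/0.6) ≈ 15.5817

k_gold ≈ 15.582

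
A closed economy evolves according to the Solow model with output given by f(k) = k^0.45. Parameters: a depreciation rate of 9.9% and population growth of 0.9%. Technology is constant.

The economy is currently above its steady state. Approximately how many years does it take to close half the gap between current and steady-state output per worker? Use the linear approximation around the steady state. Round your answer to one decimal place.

Near the steady state the convergence rate is λ = (1 − α)(n + δ).
λ = (1 − 0.45) × 0.108 = 0.55 × 0.108 = 0.0594
Half-life = ln 2 / λ = 0.6931 / 0.0594 ≈ 11.67 years

t_½ ≈ 11.7 years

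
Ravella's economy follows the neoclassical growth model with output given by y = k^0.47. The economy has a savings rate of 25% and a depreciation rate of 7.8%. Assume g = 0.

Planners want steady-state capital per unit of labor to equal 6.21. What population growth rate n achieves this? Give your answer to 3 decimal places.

n ≈ 0.017

Steady state requires s·f(k) = (n + δ)·k, i.e. s·k^α = (n + δ)·k.
So s / (n + δ) = (k*)^(1−α) = 6.21^0.53 = 2.6323.
Therefore n + δ = s / 2.6323 = 0.25 / 2.6323 = 0.0950, so n = 0.0950 − 0.078 = 0.0170.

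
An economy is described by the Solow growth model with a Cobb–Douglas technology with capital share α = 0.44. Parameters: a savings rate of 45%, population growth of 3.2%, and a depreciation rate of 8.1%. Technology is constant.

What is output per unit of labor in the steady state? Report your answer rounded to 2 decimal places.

y* = 2.96

At the steady state, Δk = 0, so s·k^α = (n + δ)·k.
Rearranging, k^(1−α) = s / (n + δ).
k^0.56 = 0.45 / (0.032 + 0.081) = 0.45 / 0.113 = 3.9823
k* = 3.9823^(1/0.56) ≈ 11.7942
y* = (k*)^α = 11.7942^0.44 ≈ 2.9617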